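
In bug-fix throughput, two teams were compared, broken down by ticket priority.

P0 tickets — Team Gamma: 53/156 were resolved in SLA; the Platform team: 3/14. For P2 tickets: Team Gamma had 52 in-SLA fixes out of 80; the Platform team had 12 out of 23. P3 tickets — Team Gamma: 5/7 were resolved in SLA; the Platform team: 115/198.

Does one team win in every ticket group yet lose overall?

P0: Team Gamma 53/156 = 34.0%, the Platform team 3/14 = 21.4% → Team Gamma
P2: Team Gamma 52/80 = 65.0%, the Platform team 12/23 = 52.2% → Team Gamma
P3: Team Gamma 5/7 = 71.4%, the Platform team 115/198 = 58.1% → Team Gamma
Overall: Team Gamma 110/243 = 45.3%, the Platform team 130/235 = 55.3% → the Platform team
Team Gamma wins each ticket group but the Platform team wins overall — the comparison reverses. Team Gamma's tickets skew toward P0, which has a lower base rate.

Yes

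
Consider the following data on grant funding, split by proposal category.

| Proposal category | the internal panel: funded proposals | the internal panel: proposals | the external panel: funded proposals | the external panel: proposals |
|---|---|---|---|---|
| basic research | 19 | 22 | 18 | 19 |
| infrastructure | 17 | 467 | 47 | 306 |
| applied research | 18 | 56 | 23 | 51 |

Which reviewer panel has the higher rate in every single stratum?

Basic research: the internal panel 19/22 = 86.4%, the external panel 18/19 = 94.7% → the external panel
Infrastructure: the internal panel 17/467 = 3.6%, the external panel 47/306 = 15.4% → the external panel
Applied research: the internal panel 18/56 = 32.1%, the external panel 23/51 = 45.1% → the external panel
The external panel has the higher rate in all 3 groups.

the external panel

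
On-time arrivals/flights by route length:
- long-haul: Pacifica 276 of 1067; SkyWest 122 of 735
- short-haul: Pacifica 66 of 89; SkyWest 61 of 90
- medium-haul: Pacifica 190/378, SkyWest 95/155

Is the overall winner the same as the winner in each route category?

No

Long-haul: Pacifica 276/1067 = 25.9%, SkyWest 122/735 = 16.6% → Pacifica
Short-haul: Pacifica 66/89 = 74.2%, SkyWest 61/90 = 67.8% → Pacifica
Medium-haul: Pacifica 190/378 = 50.3%, SkyWest 95/155 = 61.3% → SkyWest
Overall: Pacifica 532/1534 = 34.7%, SkyWest 278/980 = 28.4% → Pacifica
Neither sweeps: Pacifica wins 2 of 3 groups, SkyWest wins 1. Pacifica wins overall but not every group — no Simpson reversal.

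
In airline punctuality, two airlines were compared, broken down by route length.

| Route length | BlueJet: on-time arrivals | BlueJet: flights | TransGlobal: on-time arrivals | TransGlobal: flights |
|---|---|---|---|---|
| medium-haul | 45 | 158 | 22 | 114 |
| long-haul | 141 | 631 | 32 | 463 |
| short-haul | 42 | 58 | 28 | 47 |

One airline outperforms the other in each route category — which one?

BlueJet

Medium-haul: BlueJet 45/158 = 28.5%, TransGlobal 22/114 = 19.3% → BlueJet
Long-haul: BlueJet 141/631 = 22.3%, TransGlobal 32/463 = 6.9% → BlueJet
Short-haul: BlueJet 42/58 = 72.4%, TransGlobal 28/47 = 59.6% → BlueJet
BlueJet has the higher rate in all 3 groups.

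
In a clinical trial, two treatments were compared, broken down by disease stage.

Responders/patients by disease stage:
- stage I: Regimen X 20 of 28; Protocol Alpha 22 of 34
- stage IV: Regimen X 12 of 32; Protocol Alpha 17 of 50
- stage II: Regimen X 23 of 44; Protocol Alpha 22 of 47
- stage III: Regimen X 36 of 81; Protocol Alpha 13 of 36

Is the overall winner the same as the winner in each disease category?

Stage I: Regimen X 20/28 = 71.4%, Protocol Alpha 22/34 = 64.7% → Regimen X
Stage IV: Regimen X 12/32 = 37.5%, Protocol Alpha 17/50 = 34.0% → Regimen X
Stage II: Regimen X 23/44 = 52.3%, Protocol Alpha 22/47 = 46.8% → Regimen X
Stage III: Regimen X 36/81 = 44.4%, Protocol Alpha 13/36 = 36.1% → Regimen X
Overall: Regimen X 91/185 = 49.2%, Protocol Alpha 74/167 = 44.3% → Regimen X
Regimen X wins overall and in every disease group — no reversal.

Yes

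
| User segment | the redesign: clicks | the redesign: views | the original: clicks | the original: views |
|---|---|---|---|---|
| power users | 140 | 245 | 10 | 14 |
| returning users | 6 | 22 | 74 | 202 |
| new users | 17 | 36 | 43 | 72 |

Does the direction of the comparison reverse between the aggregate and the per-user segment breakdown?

Power users: the redesign 140/245 = 57.1%, the original 10/14 = 71.4% → the original
Returning users: the redesign 6/22 = 27.3%, the original 74/202 = 36.6% → the original
New users: the redesign 17/36 = 47.2%, the original 43/72 = 59.7% → the original
Overall: the redesign 163/303 = 53.8%, the original 127/288 = 44.1% → the redesign
The original wins each user group but the redesign wins overall — the comparison reverses. The original's views skew toward returning users, which has a lower base rate.

Yes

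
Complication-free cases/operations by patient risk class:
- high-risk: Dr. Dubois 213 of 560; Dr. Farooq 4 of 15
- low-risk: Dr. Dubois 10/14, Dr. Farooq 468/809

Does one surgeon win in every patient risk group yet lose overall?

High-risk: Dr. Dubois 213/560 = 38.0%, Dr. Farooq 4/15 = 26.7% → Dr. Dubois
Low-risk: Dr. Dubois 10/14 = 71.4%, Dr. Farooq 468/809 = 57.8% → Dr. Dubois
Overall: Dr. Dubois 223/574 = 38.9%, Dr. Farooq 472/824 = 57.3% → Dr. Farooq
Dr. Dubois wins each patient risk group but Dr. Farooq wins overall — the comparison reverses. Dr. Dubois's operations skew toward high-risk, which has a lower base rate.

Yes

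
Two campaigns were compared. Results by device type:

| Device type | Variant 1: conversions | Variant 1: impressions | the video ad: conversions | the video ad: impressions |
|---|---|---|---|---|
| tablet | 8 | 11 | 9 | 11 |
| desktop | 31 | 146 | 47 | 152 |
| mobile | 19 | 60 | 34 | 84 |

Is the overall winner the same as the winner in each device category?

Yes

Tablet: Variant 1 8/11 = 72.7%, the video ad 9/11 = 81.8% → the video ad
Desktop: Variant 1 31/146 = 21.2%, the video ad 47/152 = 30.9% → the video ad
Mobile: Variant 1 19/60 = 31.7%, the video ad 34/84 = 40.5% → the video ad
Overall: Variant 1 58/217 = 26.7%, the video ad 90/247 = 36.4% → the video ad
The video ad wins overall and in every device group — no reversal.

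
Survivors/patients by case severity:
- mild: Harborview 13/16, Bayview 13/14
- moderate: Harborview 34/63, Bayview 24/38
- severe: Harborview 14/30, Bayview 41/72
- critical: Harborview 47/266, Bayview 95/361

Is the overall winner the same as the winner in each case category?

Yes

Mild: Harborview 13/16 = 81.2%, Bayview 13/14 = 92.9% → Bayview
Moderate: Harborview 34/63 = 54.0%, Bayview 24/38 = 63.2% → Bayview
Severe: Harborview 14/30 = 46.7%, Bayview 41/72 = 56.9% → Bayview
Critical: Harborview 47/266 = 17.7%, Bayview 95/361 = 26.3% → Bayview
Overall: Harborview 108/375 = 28.8%, Bayview 173/485 = 35.7% → Bayview
Bayview wins overall and in every case group — no reversal.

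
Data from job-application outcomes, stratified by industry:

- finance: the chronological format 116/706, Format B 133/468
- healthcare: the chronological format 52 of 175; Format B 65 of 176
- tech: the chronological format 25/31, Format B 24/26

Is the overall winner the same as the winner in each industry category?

Finance: the chronological format 116/706 = 16.4%, Format B 133/468 = 28.4% → Format B
Healthcare: the chronological format 52/175 = 29.7%, Format B 65/176 = 36.9% → Format B
Tech: the chronological format 25/31 = 80.6%, Format B 24/26 = 92.3% → Format B
Overall: the chronological format 193/912 = 21.2%, Format B 222/670 = 33.1% → Format B
Format B wins overall and in every industry group — no reversal.

Yes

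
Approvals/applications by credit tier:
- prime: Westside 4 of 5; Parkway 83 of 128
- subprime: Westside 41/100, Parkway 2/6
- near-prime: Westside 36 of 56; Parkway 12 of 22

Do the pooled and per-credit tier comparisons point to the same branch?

Prime: Westside 4/5 = 80.0%, Parkway 83/128 = 64.8% → Westside
Subprime: Westside 41/100 = 41.0%, Parkway 2/6 = 33.3% → Westside
Near-prime: Westside 36/56 = 64.3%, Parkway 12/22 = 54.5% → Westside
Overall: Westside 81/161 = 50.3%, Parkway 97/156 = 62.2% → Parkway
Westside wins each credit group but Parkway wins overall — the comparison reverses. Westside's applications skew toward subprime, which has a lower base rate.

No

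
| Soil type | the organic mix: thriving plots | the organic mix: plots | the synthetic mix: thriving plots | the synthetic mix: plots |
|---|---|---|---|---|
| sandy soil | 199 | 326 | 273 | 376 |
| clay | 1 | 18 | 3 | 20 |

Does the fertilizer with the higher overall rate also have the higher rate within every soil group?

Sandy soil: the organic mix 199/326 = 61.0%, the synthetic mix 273/376 = 72.6% → the synthetic mix
Clay: the organic mix 1/18 = 5.6%, the synthetic mix 3/20 = 15.0% → the synthetic mix
Overall: the organic mix 200/344 = 58.1%, the synthetic mix 276/396 = 69.7% → the synthetic mix
The synthetic mix wins overall and in every soil group — no reversal.

Yes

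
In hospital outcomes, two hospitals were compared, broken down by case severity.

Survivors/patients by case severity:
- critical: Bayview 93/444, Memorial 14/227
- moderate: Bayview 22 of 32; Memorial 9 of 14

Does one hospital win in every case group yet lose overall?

Critical: Bayview 93/444 = 20.9%, Memorial 14/227 = 6.2% → Bayview
Moderate: Bayview 22/32 = 68.8%, Memorial 9/14 = 64.3% → Bayview
Overall: Bayview 115/476 = 24.2%, Memorial 23/241 = 9.5% → Bayview
Bayview wins overall and in every case group — no reversal.

No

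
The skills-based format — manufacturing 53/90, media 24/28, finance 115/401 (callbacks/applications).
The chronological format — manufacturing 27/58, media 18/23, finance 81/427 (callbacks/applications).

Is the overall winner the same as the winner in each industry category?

Manufacturing: the skills-based format 53/90 = 58.9%, the chronological format 27/58 = 46.6% → the skills-based format
Media: the skills-based format 24/28 = 85.7%, the chronological format 18/23 = 78.3% → the skills-based format
Finance: the skills-based format 115/401 = 28.7%, the chronological format 81/427 = 19.0% → the skills-based format
Overall: the skills-based format 192/519 = 37.0%, the chronological format 126/508 = 24.8% → the skills-based format
The skills-based format wins overall and in every industry group — no reversal.

Yes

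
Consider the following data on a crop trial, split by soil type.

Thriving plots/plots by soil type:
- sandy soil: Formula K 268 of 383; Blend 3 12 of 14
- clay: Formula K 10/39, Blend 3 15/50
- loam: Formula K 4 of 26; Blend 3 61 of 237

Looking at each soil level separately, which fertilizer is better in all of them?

Blend 3

Sandy soil: Formula K 268/383 = 70.0%, Blend 3 12/14 = 85.7% → Blend 3
Clay: Formula K 10/39 = 25.6%, Blend 3 15/50 = 30.0% → Blend 3
Loam: Formula K 4/26 = 15.4%, Blend 3 61/237 = 25.7% → Blend 3
Blend 3 has the higher rate in all 3 groups.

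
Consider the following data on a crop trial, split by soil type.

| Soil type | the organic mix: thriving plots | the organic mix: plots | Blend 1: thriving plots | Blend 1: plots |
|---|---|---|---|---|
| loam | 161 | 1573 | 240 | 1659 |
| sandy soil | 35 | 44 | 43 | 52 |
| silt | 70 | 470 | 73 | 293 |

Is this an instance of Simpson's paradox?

No

Loam: the organic mix 161/1573 = 10.2%, Blend 1 240/1659 = 14.5% → Blend 1
Sandy soil: the organic mix 35/44 = 79.5%, Blend 1 43/52 = 82.7% → Blend 1
Silt: the organic mix 70/470 = 14.9%, Blend 1 73/293 = 24.9% → Blend 1
Overall: the organic mix 266/2087 = 12.7%, Blend 1 356/2004 = 17.8% → Blend 1
Blend 1 wins overall and in every soil group — no reversal.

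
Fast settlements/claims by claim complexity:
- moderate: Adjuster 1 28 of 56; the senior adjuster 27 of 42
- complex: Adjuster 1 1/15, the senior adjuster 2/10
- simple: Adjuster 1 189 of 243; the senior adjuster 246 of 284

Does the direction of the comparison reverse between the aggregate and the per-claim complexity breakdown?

Moderate: Adjuster 1 28/56 = 50.0%, the senior adjuster 27/42 = 64.3% → the senior adjuster
Complex: Adjuster 1 1/15 = 6.7%, the senior adjuster 2/10 = 20.0% → the senior adjuster
Simple: Adjuster 1 189/243 = 77.8%, the senior adjuster 246/284 = 86.6% → the senior adjuster
Overall: Adjuster 1 218/314 = 69.4%, the senior adjuster 275/336 = 81.8% → the senior adjuster
The senior adjuster wins overall and in every claim group — no reversal.

No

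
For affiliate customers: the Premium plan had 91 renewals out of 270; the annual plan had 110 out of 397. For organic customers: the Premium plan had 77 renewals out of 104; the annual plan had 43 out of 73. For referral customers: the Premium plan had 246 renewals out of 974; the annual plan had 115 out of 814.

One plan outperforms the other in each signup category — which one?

Affiliate: the Premium plan 91/270 = 33.7%, the annual plan 110/397 = 27.7% → the Premium plan
Organic: the Premium plan 77/104 = 74.0%, the annual plan 43/73 = 58.9% → the Premium plan
Referral: the Premium plan 246/974 = 25.3%, the annual plan 115/814 = 14.1% → the Premium plan
The Premium plan has the higher rate in all 3 groups.

the Premium plan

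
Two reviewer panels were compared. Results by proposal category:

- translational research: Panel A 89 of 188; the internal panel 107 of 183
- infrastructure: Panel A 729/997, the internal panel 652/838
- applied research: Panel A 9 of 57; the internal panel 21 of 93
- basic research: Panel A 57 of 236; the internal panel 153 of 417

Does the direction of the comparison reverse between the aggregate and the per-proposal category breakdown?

Translational research: Panel A 89/188 = 47.3%, the internal panel 107/183 = 58.5% → the internal panel
Infrastructure: Panel A 729/997 = 73.1%, the internal panel 652/838 = 77.8% → the internal panel
Applied research: Panel A 9/57 = 15.8%, the internal panel 21/93 = 22.6% → the internal panel
Basic research: Panel A 57/236 = 24.2%, the internal panel 153/417 = 36.7% → the internal panel
Overall: Panel A 884/1478 = 59.8%, the internal panel 933/1531 = 60.9% → the internal panel
The internal panel wins overall and in every proposal group — no reversal.

No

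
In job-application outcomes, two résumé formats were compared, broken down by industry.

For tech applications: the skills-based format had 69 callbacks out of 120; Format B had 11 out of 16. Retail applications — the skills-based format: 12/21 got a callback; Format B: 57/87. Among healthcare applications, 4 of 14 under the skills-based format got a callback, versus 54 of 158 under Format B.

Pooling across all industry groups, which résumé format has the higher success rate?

the skills-based format

Tech: the skills-based format 69/120 = 57.5%, Format B 11/16 = 68.8% → Format B
Retail: the skills-based format 12/21 = 57.1%, Format B 57/87 = 65.5% → Format B
Healthcare: the skills-based format 4/14 = 28.6%, Format B 54/158 = 34.2% → Format B
Overall: the skills-based format 85/155 = 54.8%, Format B 122/261 = 46.7% → the skills-based format
(Format B wins every industry group but the skills-based format wins overall — Format B's applications skew toward the low-rate healthcare group.)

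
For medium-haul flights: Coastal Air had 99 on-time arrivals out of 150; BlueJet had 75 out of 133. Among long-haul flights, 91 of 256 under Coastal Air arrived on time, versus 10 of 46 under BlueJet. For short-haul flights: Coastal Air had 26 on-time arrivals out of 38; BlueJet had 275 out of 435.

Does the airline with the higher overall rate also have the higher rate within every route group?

No

Medium-haul: Coastal Air 99/150 = 66.0%, BlueJet 75/133 = 56.4% → Coastal Air
Long-haul: Coastal Air 91/256 = 35.5%, BlueJet 10/46 = 21.7% → Coastal Air
Short-haul: Coastal Air 26/38 = 68.4%, BlueJet 275/435 = 63.2% → Coastal Air
Overall: Coastal Air 216/444 = 48.6%, BlueJet 360/614 = 58.6% → BlueJet
Coastal Air wins each route group but BlueJet wins overall — the comparison reverses. Coastal Air's flights skew toward long-haul, which has a lower base rate.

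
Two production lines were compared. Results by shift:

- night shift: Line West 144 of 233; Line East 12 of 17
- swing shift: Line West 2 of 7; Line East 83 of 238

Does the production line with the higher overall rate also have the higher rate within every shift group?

Night shift: Line West 144/233 = 61.8%, Line East 12/17 = 70.6% → Line East
Swing shift: Line West 2/7 = 28.6%, Line East 83/238 = 34.9% → Line East
Overall: Line West 146/240 = 60.8%, Line East 95/255 = 37.3% → Line West
Line East wins each shift group but Line West wins overall — the comparison reverses. Line East's units skew toward swing shift, which has a lower base rate.

No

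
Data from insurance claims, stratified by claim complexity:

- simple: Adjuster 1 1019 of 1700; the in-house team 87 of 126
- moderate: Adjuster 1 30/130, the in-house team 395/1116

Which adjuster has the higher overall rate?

Simple: Adjuster 1 1019/1700 = 59.9%, the in-house team 87/126 = 69.0% → the in-house team
Moderate: Adjuster 1 30/130 = 23.1%, the in-house team 395/1116 = 35.4% → the in-house team
Overall: Adjuster 1 1049/1830 = 57.3%, the in-house team 482/1242 = 38.8% → Adjuster 1
(The in-house team wins every claim group but Adjuster 1 wins overall — the in-house team's claims skew toward the low-rate moderate group.)

Adjuster 1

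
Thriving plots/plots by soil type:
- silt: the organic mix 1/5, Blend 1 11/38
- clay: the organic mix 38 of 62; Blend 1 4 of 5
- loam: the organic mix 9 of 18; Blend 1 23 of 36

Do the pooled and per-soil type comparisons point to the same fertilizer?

No

Silt: the organic mix 1/5 = 20.0%, Blend 1 11/38 = 28.9% → Blend 1
Clay: the organic mix 38/62 = 61.3%, Blend 1 4/5 = 80.0% → Blend 1
Loam: the organic mix 9/18 = 50.0%, Blend 1 23/36 = 63.9% → Blend 1
Overall: the organic mix 48/85 = 56.5%, Blend 1 38/79 = 48.1% → the organic mix
Blend 1 wins each soil group but the organic mix wins overall — the comparison reverses. Blend 1's plots skew toward silt, which has a lower base rate.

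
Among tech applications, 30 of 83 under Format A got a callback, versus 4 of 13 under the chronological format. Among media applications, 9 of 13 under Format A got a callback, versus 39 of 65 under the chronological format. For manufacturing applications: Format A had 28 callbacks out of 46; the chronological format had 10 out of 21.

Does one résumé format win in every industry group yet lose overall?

Yes

Tech: Format A 30/83 = 36.1%, the chronological format 4/13 = 30.8% → Format A
Media: Format A 9/13 = 69.2%, the chronological format 39/65 = 60.0% → Format A
Manufacturing: Format A 28/46 = 60.9%, the chronological format 10/21 = 47.6% → Format A
Overall: Format A 67/142 = 47.2%, the chronological format 53/99 = 53.5% → the chronological format
Format A wins each industry group but the chronological format wins overall — the comparison reverses. Format A's applications skew toward tech, which has a lower base rate.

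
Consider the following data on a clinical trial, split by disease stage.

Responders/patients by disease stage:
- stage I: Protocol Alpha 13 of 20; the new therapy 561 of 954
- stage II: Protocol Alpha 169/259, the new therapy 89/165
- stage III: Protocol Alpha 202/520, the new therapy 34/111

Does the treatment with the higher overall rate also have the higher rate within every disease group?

Stage I: Protocol Alpha 13/20 = 65.0%, the new therapy 561/954 = 58.8% → Protocol Alpha
Stage II: Protocol Alpha 169/259 = 65.3%, the new therapy 89/165 = 53.9% → Protocol Alpha
Stage III: Protocol Alpha 202/520 = 38.8%, the new therapy 34/111 = 30.6% → Protocol Alpha
Overall: Protocol Alpha 384/799 = 48.1%, the new therapy 684/1230 = 55.6% → the new therapy
Protocol Alpha wins each disease group but the new therapy wins overall — the comparison reverses. Protocol Alpha's patients skew toward stage III, which has a lower base rate.

No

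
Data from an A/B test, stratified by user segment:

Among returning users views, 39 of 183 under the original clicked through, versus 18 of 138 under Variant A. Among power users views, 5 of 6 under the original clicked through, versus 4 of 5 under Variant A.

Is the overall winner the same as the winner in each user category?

Returning users: the original 39/183 = 21.3%, Variant A 18/138 = 13.0% → the original
Power users: the original 5/6 = 83.3%, Variant A 4/5 = 80.0% → the original
Overall: the original 44/189 = 23.3%, Variant A 22/143 = 15.4% → the original
The original wins overall and in every user group — no reversal.

Yes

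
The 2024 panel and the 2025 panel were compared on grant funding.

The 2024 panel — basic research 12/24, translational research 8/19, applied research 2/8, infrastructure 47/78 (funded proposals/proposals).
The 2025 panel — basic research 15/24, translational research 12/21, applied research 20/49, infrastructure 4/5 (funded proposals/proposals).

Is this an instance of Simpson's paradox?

Basic research: the 2024 panel 12/24 = 50.0%, the 2025 panel 15/24 = 62.5% → the 2025 panel
Translational research: the 2024 panel 8/19 = 42.1%, the 2025 panel 12/21 = 57.1% → the 2025 panel
Applied research: the 2024 panel 2/8 = 25.0%, the 2025 panel 20/49 = 40.8% → the 2025 panel
Infrastructure: the 2024 panel 47/78 = 60.3%, the 2025 panel 4/5 = 80.0% → the 2025 panel
Overall: the 2024 panel 69/129 = 53.5%, the 2025 panel 51/99 = 51.5% → the 2024 panel
The 2025 panel wins each proposal group but the 2024 panel wins overall — the comparison reverses. The 2025 panel's proposals skew toward applied research, which has a lower base rate.

Yes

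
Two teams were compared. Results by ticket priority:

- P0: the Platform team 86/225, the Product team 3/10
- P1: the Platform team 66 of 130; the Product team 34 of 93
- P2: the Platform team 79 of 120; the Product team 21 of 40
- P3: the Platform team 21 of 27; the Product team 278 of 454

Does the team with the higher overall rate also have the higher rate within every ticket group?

P0: the Platform team 86/225 = 38.2%, the Product team 3/10 = 30.0% → the Platform team
P1: the Platform team 66/130 = 50.8%, the Product team 34/93 = 36.6% → the Platform team
P2: the Platform team 79/120 = 65.8%, the Product team 21/40 = 52.5% → the Platform team
P3: the Platform team 21/27 = 77.8%, the Product team 278/454 = 61.2% → the Platform team
Overall: the Platform team 252/502 = 50.2%, the Product team 336/597 = 56.3% → the Product team
The Platform team wins each ticket group but the Product team wins overall — the comparison reverses. The Platform team's tickets skew toward P0, which has a lower base rate.

No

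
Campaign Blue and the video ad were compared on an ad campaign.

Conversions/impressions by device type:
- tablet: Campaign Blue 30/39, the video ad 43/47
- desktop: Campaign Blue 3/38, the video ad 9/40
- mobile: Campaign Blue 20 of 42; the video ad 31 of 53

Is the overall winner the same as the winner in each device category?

Yes

Tablet: Campaign Blue 30/39 = 76.9%, the video ad 43/47 = 91.5% → the video ad
Desktop: Campaign Blue 3/38 = 7.9%, the video ad 9/40 = 22.5% → the video ad
Mobile: Campaign Blue 20/42 = 47.6%, the video ad 31/53 = 58.5% → the video ad
Overall: Campaign Blue 53/119 = 44.5%, the video ad 83/140 = 59.3% → the video ad
The video ad wins overall and in every device group — no reversal.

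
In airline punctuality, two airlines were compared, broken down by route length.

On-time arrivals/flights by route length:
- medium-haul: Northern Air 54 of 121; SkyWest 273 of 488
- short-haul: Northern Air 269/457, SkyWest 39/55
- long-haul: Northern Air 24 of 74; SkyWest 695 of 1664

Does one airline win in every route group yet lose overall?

Yes

Medium-haul: Northern Air 54/121 = 44.6%, SkyWest 273/488 = 55.9% → SkyWest
Short-haul: Northern Air 269/457 = 58.9%, SkyWest 39/55 = 70.9% → SkyWest
Long-haul: Northern Air 24/74 = 32.4%, SkyWest 695/1664 = 41.8% → SkyWest
Overall: Northern Air 347/652 = 53.2%, SkyWest 1007/2207 = 45.6% → Northern Air
SkyWest wins each route group but Northern Air wins overall — the comparison reverses. SkyWest's flights skew toward long-haul, which has a lower base rate.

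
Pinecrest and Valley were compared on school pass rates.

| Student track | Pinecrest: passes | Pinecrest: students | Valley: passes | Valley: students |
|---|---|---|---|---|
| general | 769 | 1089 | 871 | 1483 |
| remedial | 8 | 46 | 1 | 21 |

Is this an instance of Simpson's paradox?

No

General: Pinecrest 769/1089 = 70.6%, Valley 871/1483 = 58.7% → Pinecrest
Remedial: Pinecrest 8/46 = 17.4%, Valley 1/21 = 4.8% → Pinecrest
Overall: Pinecrest 777/1135 = 68.5%, Valley 872/1504 = 58.0% → Pinecrest
Pinecrest wins overall and in every student group — no reversal.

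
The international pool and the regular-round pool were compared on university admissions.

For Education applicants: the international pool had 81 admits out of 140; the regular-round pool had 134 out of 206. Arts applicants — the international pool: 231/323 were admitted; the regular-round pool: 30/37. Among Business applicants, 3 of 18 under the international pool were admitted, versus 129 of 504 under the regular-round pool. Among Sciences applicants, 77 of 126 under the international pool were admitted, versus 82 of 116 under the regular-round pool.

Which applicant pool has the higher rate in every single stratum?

the regular-round pool

Education: the international pool 81/140 = 57.9%, the regular-round pool 134/206 = 65.0% → the regular-round pool
Arts: the international pool 231/323 = 71.5%, the regular-round pool 30/37 = 81.1% → the regular-round pool
Business: the international pool 3/18 = 16.7%, the regular-round pool 129/504 = 25.6% → the regular-round pool
Sciences: the international pool 77/126 = 61.1%, the regular-round pool 82/116 = 70.7% → the regular-round pool
The regular-round pool has the higher rate in all 4 groups.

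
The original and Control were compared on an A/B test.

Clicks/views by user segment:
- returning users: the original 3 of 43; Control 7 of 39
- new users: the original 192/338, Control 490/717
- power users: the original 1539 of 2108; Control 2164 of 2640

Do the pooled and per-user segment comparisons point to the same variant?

Returning users: the original 3/43 = 7.0%, Control 7/39 = 17.9% → Control
New users: the original 192/338 = 56.8%, Control 490/717 = 68.3% → Control
Power users: the original 1539/2108 = 73.0%, Control 2164/2640 = 82.0% → Control
Overall: the original 1734/2489 = 69.7%, Control 2661/3396 = 78.4% → Control
Control wins overall and in every user group — no reversal.

Yes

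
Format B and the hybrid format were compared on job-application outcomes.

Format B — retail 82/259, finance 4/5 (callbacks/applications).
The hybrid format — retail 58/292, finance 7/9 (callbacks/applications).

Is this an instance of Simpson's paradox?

No

Retail: Format B 82/259 = 31.7%, the hybrid format 58/292 = 19.9% → Format B
Finance: Format B 4/5 = 80.0%, the hybrid format 7/9 = 77.8% → Format B
Overall: Format B 86/264 = 32.6%, the hybrid format 65/301 = 21.6% → Format B
Format B wins overall and in every industry group — no reversal.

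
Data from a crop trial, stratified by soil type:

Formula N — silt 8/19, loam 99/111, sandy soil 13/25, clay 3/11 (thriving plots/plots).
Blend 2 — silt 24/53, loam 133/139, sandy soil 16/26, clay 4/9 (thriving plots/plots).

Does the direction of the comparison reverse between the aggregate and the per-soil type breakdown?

No

Silt: Formula N 8/19 = 42.1%, Blend 2 24/53 = 45.3% → Blend 2
Loam: Formula N 99/111 = 89.2%, Blend 2 133/139 = 95.7% → Blend 2
Sandy soil: Formula N 13/25 = 52.0%, Blend 2 16/26 = 61.5% → Blend 2
Clay: Formula N 3/11 = 27.3%, Blend 2 4/9 = 44.4% → Blend 2
Overall: Formula N 123/166 = 74.1%, Blend 2 177/227 = 78.0% → Blend 2
Blend 2 wins overall and in every soil group — no reversal.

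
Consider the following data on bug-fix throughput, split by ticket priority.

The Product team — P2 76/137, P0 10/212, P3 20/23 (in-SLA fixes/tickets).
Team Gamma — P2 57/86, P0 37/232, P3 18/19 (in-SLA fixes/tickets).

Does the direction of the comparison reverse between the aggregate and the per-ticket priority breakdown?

P2: the Product team 76/137 = 55.5%, Team Gamma 57/86 = 66.3% → Team Gamma
P0: the Product team 10/212 = 4.7%, Team Gamma 37/232 = 15.9% → Team Gamma
P3: the Product team 20/23 = 87.0%, Team Gamma 18/19 = 94.7% → Team Gamma
Overall: the Product team 106/372 = 28.5%, Team Gamma 112/337 = 33.2% → Team Gamma
Team Gamma wins overall and in every ticket group — no reversal.

No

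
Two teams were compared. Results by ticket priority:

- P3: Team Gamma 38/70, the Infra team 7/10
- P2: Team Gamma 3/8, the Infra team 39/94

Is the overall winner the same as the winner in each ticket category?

No

P3: Team Gamma 38/70 = 54.3%, the Infra team 7/10 = 70.0% → the Infra team
P2: Team Gamma 3/8 = 37.5%, the Infra team 39/94 = 41.5% → the Infra team
Overall: Team Gamma 41/78 = 52.6%, the Infra team 46/104 = 44.2% → Team Gamma
The Infra team wins each ticket group but Team Gamma wins overall — the comparison reverses. The Infra team's tickets skew toward P2, which has a lower base rate.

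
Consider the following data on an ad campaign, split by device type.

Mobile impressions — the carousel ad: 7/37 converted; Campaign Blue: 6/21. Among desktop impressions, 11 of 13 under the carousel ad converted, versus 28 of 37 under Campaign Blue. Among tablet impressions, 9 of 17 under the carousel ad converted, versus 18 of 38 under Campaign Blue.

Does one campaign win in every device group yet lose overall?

No

Mobile: the carousel ad 7/37 = 18.9%, Campaign Blue 6/21 = 28.6% → Campaign Blue
Desktop: the carousel ad 11/13 = 84.6%, Campaign Blue 28/37 = 75.7% → the carousel ad
Tablet: the carousel ad 9/17 = 52.9%, Campaign Blue 18/38 = 47.4% → the carousel ad
Overall: the carousel ad 27/67 = 40.3%, Campaign Blue 52/96 = 54.2% → Campaign Blue
Neither sweeps: the carousel ad wins 2 of 3 groups, Campaign Blue wins 1. Campaign Blue wins overall but not every group — no Simpson reversal.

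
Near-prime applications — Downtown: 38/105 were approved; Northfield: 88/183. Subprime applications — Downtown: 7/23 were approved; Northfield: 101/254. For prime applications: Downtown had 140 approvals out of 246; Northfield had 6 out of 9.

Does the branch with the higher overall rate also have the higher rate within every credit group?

Near-prime: Downtown 38/105 = 36.2%, Northfield 88/183 = 48.1% → Northfield
Subprime: Downtown 7/23 = 30.4%, Northfield 101/254 = 39.8% → Northfield
Prime: Downtown 140/246 = 56.9%, Northfield 6/9 = 66.7% → Northfield
Overall: Downtown 185/374 = 49.5%, Northfield 195/446 = 43.7% → Downtown
Northfield wins each credit group but Downtown wins overall — the comparison reverses. Northfield's applications skew toward subprime, which has a lower base rate.

No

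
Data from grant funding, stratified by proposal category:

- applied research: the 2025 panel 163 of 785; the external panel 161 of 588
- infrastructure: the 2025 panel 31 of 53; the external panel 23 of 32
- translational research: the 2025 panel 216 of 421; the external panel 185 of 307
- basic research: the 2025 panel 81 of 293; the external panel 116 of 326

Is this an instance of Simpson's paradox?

Applied research: the 2025 panel 163/785 = 20.8%, the external panel 161/588 = 27.4% → the external panel
Infrastructure: the 2025 panel 31/53 = 58.5%, the external panel 23/32 = 71.9% → the external panel
Translational research: the 2025 panel 216/421 = 51.3%, the external panel 185/307 = 60.3% → the external panel
Basic research: the 2025 panel 81/293 = 27.6%, the external panel 116/326 = 35.6% → the external panel
Overall: the 2025 panel 491/1552 = 31.6%, the external panel 485/1253 = 38.7% → the external panel
The external panel wins overall and in every proposal group — no reversal.

No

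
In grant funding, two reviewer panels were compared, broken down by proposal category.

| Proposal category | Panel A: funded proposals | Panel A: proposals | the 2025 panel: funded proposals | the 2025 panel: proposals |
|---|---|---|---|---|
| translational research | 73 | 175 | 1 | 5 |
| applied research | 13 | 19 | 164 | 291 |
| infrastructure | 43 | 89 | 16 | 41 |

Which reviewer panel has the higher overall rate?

Translational research: Panel A 73/175 = 41.7%, the 2025 panel 1/5 = 20.0% → Panel A
Applied research: Panel A 13/19 = 68.4%, the 2025 panel 164/291 = 56.4% → Panel A
Infrastructure: Panel A 43/89 = 48.3%, the 2025 panel 16/41 = 39.0% → Panel A
Overall: Panel A 129/283 = 45.6%, the 2025 panel 181/337 = 53.7% → the 2025 panel
(Panel A wins every proposal group but the 2025 panel wins overall — Panel A's proposals skew toward the low-rate translational research group.)

the 2025 panel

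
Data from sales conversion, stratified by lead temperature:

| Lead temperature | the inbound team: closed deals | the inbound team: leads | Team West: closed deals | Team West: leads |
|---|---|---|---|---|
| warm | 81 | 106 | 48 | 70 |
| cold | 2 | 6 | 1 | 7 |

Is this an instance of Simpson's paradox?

Warm: the inbound team 81/106 = 76.4%, Team West 48/70 = 68.6% → the inbound team
Cold: the inbound team 2/6 = 33.3%, Team West 1/7 = 14.3% → the inbound team
Overall: the inbound team 83/112 = 74.1%, Team West 49/77 = 63.6% → the inbound team
The inbound team wins overall and in every lead group — no reversal.

No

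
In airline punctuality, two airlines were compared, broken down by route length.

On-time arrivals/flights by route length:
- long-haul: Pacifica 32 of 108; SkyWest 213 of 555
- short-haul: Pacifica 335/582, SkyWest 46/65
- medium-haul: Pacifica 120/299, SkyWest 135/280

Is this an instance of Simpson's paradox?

Yes

Long-haul: Pacifica 32/108 = 29.6%, SkyWest 213/555 = 38.4% → SkyWest
Short-haul: Pacifica 335/582 = 57.6%, SkyWest 46/65 = 70.8% → SkyWest
Medium-haul: Pacifica 120/299 = 40.1%, SkyWest 135/280 = 48.2% → SkyWest
Overall: Pacifica 487/989 = 49.2%, SkyWest 394/900 = 43.8% → Pacifica
SkyWest wins each route group but Pacifica wins overall — the comparison reverses. SkyWest's flights skew toward long-haul, which has a lower base rate.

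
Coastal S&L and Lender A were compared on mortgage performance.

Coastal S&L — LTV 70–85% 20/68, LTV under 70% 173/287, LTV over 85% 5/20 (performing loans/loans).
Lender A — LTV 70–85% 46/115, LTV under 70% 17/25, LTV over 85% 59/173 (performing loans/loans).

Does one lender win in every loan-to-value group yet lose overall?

LTV 70–85%: Coastal S&L 20/68 = 29.4%, Lender A 46/115 = 40.0% → Lender A
LTV under 70%: Coastal S&L 173/287 = 60.3%, Lender A 17/25 = 68.0% → Lender A
LTV over 85%: Coastal S&L 5/20 = 25.0%, Lender A 59/173 = 34.1% → Lender A
Overall: Coastal S&L 198/375 = 52.8%, Lender A 122/313 = 39.0% → Coastal S&L
Lender A wins each loan-to-value group but Coastal S&L wins overall — the comparison reverses. Lender A's loans skew toward LTV over 85%, which has a lower base rate.

Yes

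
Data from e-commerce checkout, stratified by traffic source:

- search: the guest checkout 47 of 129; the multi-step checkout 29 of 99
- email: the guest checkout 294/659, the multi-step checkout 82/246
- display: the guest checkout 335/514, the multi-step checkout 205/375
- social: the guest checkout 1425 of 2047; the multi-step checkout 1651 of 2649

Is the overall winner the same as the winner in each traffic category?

Search: the guest checkout 47/129 = 36.4%, the multi-step checkout 29/99 = 29.3% → the guest checkout
Email: the guest checkout 294/659 = 44.6%, the multi-step checkout 82/246 = 33.3% → the guest checkout
Display: the guest checkout 335/514 = 65.2%, the multi-step checkout 205/375 = 54.7% → the guest checkout
Social: the guest checkout 1425/2047 = 69.6%, the multi-step checkout 1651/2649 = 62.3% → the guest checkout
Overall: the guest checkout 2101/3349 = 62.7%, the multi-step checkout 1967/3369 = 58.4% → the guest checkout
The guest checkout wins overall and in every traffic group — no reversal.

Yes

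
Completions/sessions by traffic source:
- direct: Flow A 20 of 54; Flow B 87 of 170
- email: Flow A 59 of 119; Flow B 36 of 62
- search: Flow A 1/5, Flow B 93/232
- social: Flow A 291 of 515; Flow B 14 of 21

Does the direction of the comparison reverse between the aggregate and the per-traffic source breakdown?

Yes

Direct: Flow A 20/54 = 37.0%, Flow B 87/170 = 51.2% → Flow B
Email: Flow A 59/119 = 49.6%, Flow B 36/62 = 58.1% → Flow B
Search: Flow A 1/5 = 20.0%, Flow B 93/232 = 40.1% → Flow B
Social: Flow A 291/515 = 56.5%, Flow B 14/21 = 66.7% → Flow B
Overall: Flow A 371/693 = 53.5%, Flow B 230/485 = 47.4% → Flow A
Flow B wins each traffic group but Flow A wins overall — the comparison reverses. Flow B's sessions skew toward search, which has a lower base rate.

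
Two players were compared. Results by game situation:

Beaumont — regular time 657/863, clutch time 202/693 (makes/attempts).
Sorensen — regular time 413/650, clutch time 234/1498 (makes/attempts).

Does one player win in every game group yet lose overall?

Regular time: Beaumont 657/863 = 76.1%, Sorensen 413/650 = 63.5% → Beaumont
Clutch time: Beaumont 202/693 = 29.1%, Sorensen 234/1498 = 15.6% → Beaumont
Overall: Beaumont 859/1556 = 55.2%, Sorensen 647/2148 = 30.1% → Beaumont
Beaumont wins overall and in every game group — no reversal.

No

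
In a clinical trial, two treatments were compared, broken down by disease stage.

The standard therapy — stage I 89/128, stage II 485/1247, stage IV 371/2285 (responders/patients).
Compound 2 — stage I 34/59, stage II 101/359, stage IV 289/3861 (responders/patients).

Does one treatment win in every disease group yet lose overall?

No

Stage I: the standard therapy 89/128 = 69.5%, Compound 2 34/59 = 57.6% → the standard therapy
Stage II: the standard therapy 485/1247 = 38.9%, Compound 2 101/359 = 28.1% → the standard therapy
Stage IV: the standard therapy 371/2285 = 16.2%, Compound 2 289/3861 = 7.5% → the standard therapy
Overall: the standard therapy 945/3660 = 25.8%, Compound 2 424/4279 = 9.9% → the standard therapy
The standard therapy wins overall and in every disease group — no reversal.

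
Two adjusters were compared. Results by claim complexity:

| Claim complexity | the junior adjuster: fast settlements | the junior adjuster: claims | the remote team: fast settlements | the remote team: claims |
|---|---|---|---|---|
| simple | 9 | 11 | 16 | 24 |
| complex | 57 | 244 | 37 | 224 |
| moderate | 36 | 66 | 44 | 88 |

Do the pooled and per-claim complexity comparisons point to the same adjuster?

Yes

Simple: the junior adjuster 9/11 = 81.8%, the remote team 16/24 = 66.7% → the junior adjuster
Complex: the junior adjuster 57/244 = 23.4%, the remote team 37/224 = 16.5% → the junior adjuster
Moderate: the junior adjuster 36/66 = 54.5%, the remote team 44/88 = 50.0% → the junior adjuster
Overall: the junior adjuster 102/321 = 31.8%, the remote team 97/336 = 28.9% → the junior adjuster
The junior adjuster wins overall and in every claim group — no reversal.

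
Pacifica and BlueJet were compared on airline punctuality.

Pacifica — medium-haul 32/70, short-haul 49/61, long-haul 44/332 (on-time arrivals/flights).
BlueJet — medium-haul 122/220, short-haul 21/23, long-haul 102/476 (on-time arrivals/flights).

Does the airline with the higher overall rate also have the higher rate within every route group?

Medium-haul: Pacifica 32/70 = 45.7%, BlueJet 122/220 = 55.5% → BlueJet
Short-haul: Pacifica 49/61 = 80.3%, BlueJet 21/23 = 91.3% → BlueJet
Long-haul: Pacifica 44/332 = 13.3%, BlueJet 102/476 = 21.4% → BlueJet
Overall: Pacifica 125/463 = 27.0%, BlueJet 245/719 = 34.1% → BlueJet
BlueJet wins overall and in every route group — no reversal.

Yes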